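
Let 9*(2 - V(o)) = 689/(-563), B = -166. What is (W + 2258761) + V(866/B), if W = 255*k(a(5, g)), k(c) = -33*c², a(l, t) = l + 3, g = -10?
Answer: 8716269290/5067 ≈ 1.7202e+6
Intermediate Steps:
a(l, t) = 3 + l
V(o) = 10823/5067 (V(o) = 2 - 689/(9*(-563)) = 2 - 689*(-1)/(9*563) = 2 - ⅑*(-689/563) = 2 + 689/5067 = 10823/5067)
W = -538560 (W = 255*(-33*(3 + 5)²) = 255*(-33*8²) = 255*(-33*64) = 255*(-2112) = -538560)
(W + 2258761) + V(866/B) = (-538560 + 2258761) + 10823/5067 = 1720201 + 10823/5067 = 8716269290/5067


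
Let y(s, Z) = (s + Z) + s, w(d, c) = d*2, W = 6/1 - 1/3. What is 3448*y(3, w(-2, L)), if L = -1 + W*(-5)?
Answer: 6896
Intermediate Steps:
W = 17/3 (W = 6*1 - 1*⅓ = 6 - ⅓ = 17/3 ≈ 5.6667)
L = -88/3 (L = -1 + (17/3)*(-5) = -1 - 85/3 = -88/3 ≈ -29.333)
w(d, c) = 2*d
y(s, Z) = Z + 2*s (y(s, Z) = (Z + s) + s = Z + 2*s)
3448*y(3, w(-2, L)) = 3448*(2*(-2) + 2*3) = 3448*(-4 + 6) = 3448*2 = 6896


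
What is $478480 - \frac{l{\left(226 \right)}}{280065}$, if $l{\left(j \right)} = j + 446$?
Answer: $\frac{44668500176}{93355} \approx 4.7848 \cdot 10^{5}$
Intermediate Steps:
$l{\left(j \right)} = 446 + j$
$478480 - \frac{l{\left(226 \right)}}{280065} = 478480 - \frac{446 + 226}{280065} = 478480 - 672 \cdot \frac{1}{280065} = 478480 - \frac{224}{93355} = \frac{44668500176}{93355}$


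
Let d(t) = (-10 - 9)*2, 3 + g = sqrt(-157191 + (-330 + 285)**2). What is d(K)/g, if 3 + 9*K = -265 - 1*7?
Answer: 38/51725 + 38*I*sqrt(155166)/155175 ≈ 0.00073465 + 0.096463*I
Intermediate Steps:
K = -275/9 (K = -1/3 + (-265 - 1*7)/9 = -1/3 + (-265 - 7)/9 = -1/3 + (1/9)*(-272) = -1/3 - 272/9 = -275/9 ≈ -30.556)
g = -3 + I*sqrt(155166) (g = -3 + sqrt(-157191 + (-330 + 285)**2) = -3 + sqrt(-157191 + (-45)**2) = -3 + sqrt(-157191 + 2025) = -3 + sqrt(-155166) = -3 + I*sqrt(155166) ≈ -3.0 + 393.91*I)
d(t) = -38 (d(t) = -19*2 = -38)
d(K)/g = -38/(-3 + I*sqrt(155166))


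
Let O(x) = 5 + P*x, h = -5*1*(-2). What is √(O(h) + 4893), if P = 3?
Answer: 8*√77 ≈ 70.200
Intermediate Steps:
h = 10 (h = -5*(-2) = 10)
O(x) = 5 + 3*x
√(O(h) + 4893) = √((5 + 3*10) + 4893) = √((5 + 30) + 4893) = √(35 + 4893) = √4928 = 8*√77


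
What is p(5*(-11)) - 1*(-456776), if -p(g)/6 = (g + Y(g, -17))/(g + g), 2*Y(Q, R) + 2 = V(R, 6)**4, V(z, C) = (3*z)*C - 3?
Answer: 27400109107/110 ≈ 2.4909e+8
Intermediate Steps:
V(z, C) = -3 + 3*C*z (V(z, C) = 3*C*z - 3 = -3 + 3*C*z)
Y(Q, R) = -1 + (-3 + 18*R)**4/2 (Y(Q, R) = -1 + (-3 + 3*6*R)**4/2 = -1 + (-3 + 18*R)**4/2)
p(g) = -3*(9116621359/2 + g)/g (p(g) = -6*(g + (-1 + 81*(-1 + 6*(-17))**4/2))/(g + g) = -6*(g + (-1 + 81*(-1 - 102)**4/2))/(2*g) = -6*(g + (-1 + (81/2)*(-103)**4))*1/(2*g) = -6*(g + (-1 + (81/2)*112550881))*1/(2*g) = -6*(g + (-1 + 9116621361/2))*1/(2*g) = -6*(g + 9116621359/2)*1/(2*g) = -6*(9116621359/2 + g)*1/(2*g) = -3*(9116621359/2 + g)/g)
p(5*(-11)) - 1*(-456776) = (-3 - 27349864077/(2*(5*(-11)))) - 1*(-456776) = (-3 - 27349864077/2/(-55)) + 456776 = (-3 - 27349864077/2*(-1/55)) + 456776 = (-3 + 27349864077/110) + 456776 = 27349863747/110 + 456776 = 27400109107/110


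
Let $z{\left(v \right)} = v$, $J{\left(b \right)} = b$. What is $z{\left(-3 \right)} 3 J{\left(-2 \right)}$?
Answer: $18$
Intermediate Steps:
$z{\left(-3 \right)} 3 J{\left(-2 \right)} = \left(-3\right) 3 \left(-2\right) = \left(-9\right) \left(-2\right) = 18$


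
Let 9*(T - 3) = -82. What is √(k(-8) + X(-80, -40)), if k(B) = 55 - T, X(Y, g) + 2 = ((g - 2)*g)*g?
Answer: 14*I*√3083/3 ≈ 259.12*I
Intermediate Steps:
T = -55/9 (T = 3 + (⅑)*(-82) = 3 - 82/9 = -55/9 ≈ -6.1111)
X(Y, g) = -2 + g²*(-2 + g) (X(Y, g) = -2 + ((g - 2)*g)*g = -2 + ((-2 + g)*g)*g = -2 + (g*(-2 + g))*g = -2 + g²*(-2 + g))
k(B) = 550/9 (k(B) = 55 - 1*(-55/9) = 55 + 55/9 = 550/9)
√(k(-8) + X(-80, -40)) = √(550/9 + (-2 + (-40)³ - 2*(-40)²)) = √(550/9 + (-2 - 64000 - 2*1600)) = √(550/9 + (-2 - 64000 - 3200)) = √(550/9 - 67202) = √(-604268/9) = 14*I*√3083/3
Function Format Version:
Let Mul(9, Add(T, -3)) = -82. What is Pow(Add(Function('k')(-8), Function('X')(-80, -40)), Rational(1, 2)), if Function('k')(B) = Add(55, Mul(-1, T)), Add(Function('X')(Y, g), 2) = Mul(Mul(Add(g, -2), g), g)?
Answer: Mul(Rational(14, 3), I, Pow(3083, Rational(1, 2))) ≈ Mul(259.12, I)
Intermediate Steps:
T = Rational(-55, 9) (T = Add(3, Mul(Rational(1, 9), -82)) = Add(3, Rational(-82, 9)) = Rational(-55, 9) ≈ -6.1111)
Function('X')(Y, g) = Add(-2, Mul(Pow(g, 2), Add(-2, g))) (Function('X')(Y, g) = Add(-2, Mul(Mul(Add(g, -2), g), g)) = Add(-2, Mul(Mul(Add(-2, g), g), g)) = Add(-2, Mul(Mul(g, Add(-2, g)), g)) = Add(-2, Mul(Pow(g, 2), Add(-2, g))))
Function('k')(B) = Rational(550, 9) (Function('k')(B) = Add(55, Mul(-1, Rational(-55, 9))) = Add(55, Rational(55, 9)) = Rational(550, 9))
Pow(Add(Function('k')(-8), Function('X')(-80, -40)), Rational(1, 2)) = Pow(Add(Rational(550, 9), Add(-2, Pow(-40, 3), Mul(-2, Pow(-40, 2)))), Rational(1, 2)) = Pow(Add(Rational(550, 9), Add(-2, -64000, Mul(-2, 1600))), Rational(1, 2)) = Pow(Add(Rational(550, 9), Add(-2, -64000, -3200)), Rational(1, 2)) = Pow(Add(Rational(550, 9), -67202), Rational(1, 2)) = Pow(Rational(-604268, 9), Rational(1, 2)) = Mul(Rational(14, 3), I, Pow(3083, Rational(1, 2)))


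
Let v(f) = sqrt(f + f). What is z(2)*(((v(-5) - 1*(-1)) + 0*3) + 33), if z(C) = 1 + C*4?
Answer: 306 + 9*I*sqrt(10) ≈ 306.0 + 28.461*I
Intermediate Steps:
v(f) = sqrt(2)*sqrt(f) (v(f) = sqrt(2*f) = sqrt(2)*sqrt(f))
z(C) = 1 + 4*C
z(2)*(((v(-5) - 1*(-1)) + 0*3) + 33) = (1 + 4*2)*(((sqrt(2)*sqrt(-5) - 1*(-1)) + 0*3) + 33) = (1 + 8)*(((sqrt(2)*(I*sqrt(5)) + 1) + 0) + 33) = 9*(((I*sqrt(10) + 1) + 0) + 33) = 9*(((1 + I*sqrt(10)) + 0) + 33) = 9*((1 + I*sqrt(10)) + 33) = 9*(34 + I*sqrt(10)) = 306 + 9*I*sqrt(10)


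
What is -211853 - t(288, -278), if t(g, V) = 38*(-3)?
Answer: -211739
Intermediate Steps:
t(g, V) = -114
-211853 - t(288, -278) = -211853 - 1*(-114) = -211853 + 114 = -211739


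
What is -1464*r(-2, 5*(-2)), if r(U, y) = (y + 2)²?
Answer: -93696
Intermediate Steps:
r(U, y) = (2 + y)²
-1464*r(-2, 5*(-2)) = -1464*(2 + 5*(-2))² = -1464*(2 - 10)² = -1464*(-8)² = -1464*64 = -93696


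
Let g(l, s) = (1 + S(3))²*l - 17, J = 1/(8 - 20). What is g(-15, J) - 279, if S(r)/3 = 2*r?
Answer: -5711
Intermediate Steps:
S(r) = 6*r (S(r) = 3*(2*r) = 6*r)
J = -1/12 (J = 1/(-12) = -1/12 ≈ -0.083333)
g(l, s) = -17 + 361*l (g(l, s) = (1 + 6*3)²*l - 17 = (1 + 18)²*l - 17 = 19²*l - 17 = 361*l - 17 = -17 + 361*l)
g(-15, J) - 279 = (-17 + 361*(-15)) - 279 = (-17 - 5415) - 279 = -5432 - 279 = -5711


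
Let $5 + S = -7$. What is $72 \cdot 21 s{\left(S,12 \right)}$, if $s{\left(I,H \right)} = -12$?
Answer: $-18144$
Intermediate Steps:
$S = -12$ ($S = -5 - 7 = -12$)
$72 \cdot 21 s{\left(S,12 \right)} = 72 \cdot 21 \left(-12\right) = 1512 \left(-12\right) = -18144$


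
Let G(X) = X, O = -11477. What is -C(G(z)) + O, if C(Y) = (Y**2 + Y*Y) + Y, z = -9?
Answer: -11630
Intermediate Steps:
C(Y) = Y + 2*Y**2 (C(Y) = (Y**2 + Y**2) + Y = 2*Y**2 + Y = Y + 2*Y**2)
-C(G(z)) + O = -(-9)*(1 + 2*(-9)) - 11477 = -(-9)*(1 - 18) - 11477 = -(-9)*(-17) - 11477 = -1*153 - 11477 = -153 - 11477 = -11630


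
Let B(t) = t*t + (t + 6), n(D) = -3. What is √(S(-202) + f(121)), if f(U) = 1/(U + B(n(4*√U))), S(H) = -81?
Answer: 2*I*√358169/133 ≈ 8.9996*I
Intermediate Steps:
B(t) = 6 + t + t² (B(t) = t² + (6 + t) = 6 + t + t²)
f(U) = 1/(12 + U) (f(U) = 1/(U + (6 - 3 + (-3)²)) = 1/(U + (6 - 3 + 9)) = 1/(U + 12) = 1/(12 + U))
√(S(-202) + f(121)) = √(-81 + 1/(12 + 121)) = √(-81 + 1/133) = √(-10772/133) = 2*I*√358169/133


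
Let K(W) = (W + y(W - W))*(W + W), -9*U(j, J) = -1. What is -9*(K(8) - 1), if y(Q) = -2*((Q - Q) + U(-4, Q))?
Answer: -1111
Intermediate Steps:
U(j, J) = 1/9 (U(j, J) = -1/9*(-1) = 1/9)
y(Q) = -2/9 (y(Q) = -2*((Q - Q) + 1/9) = -2*(0 + 1/9) = -2*1/9 = -2/9)
K(W) = 2*W*(-2/9 + W) (K(W) = (W - 2/9)*(W + W) = (-2/9 + W)*(2*W) = 2*W*(-2/9 + W))
-9*(K(8) - 1) = -9*((2/9)*8*(-2 + 9*8) - 1) = -9*((2/9)*8*(-2 + 72) - 1) = -9*((2/9)*8*70 - 1) = -9*(1120/9 - 1) = -9*1111/9 = -1111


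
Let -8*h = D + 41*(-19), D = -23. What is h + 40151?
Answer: 161005/4 ≈ 40251.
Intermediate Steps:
h = 401/4 (h = -(-23 + 41*(-19))/8 = -(-23 - 779)/8 = -⅛*(-802) = 401/4 ≈ 100.25)
h + 40151 = 401/4 + 40151 = 161005/4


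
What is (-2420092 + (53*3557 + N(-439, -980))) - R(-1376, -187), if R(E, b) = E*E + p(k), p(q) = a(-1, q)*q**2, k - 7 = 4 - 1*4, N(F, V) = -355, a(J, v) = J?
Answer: -4125253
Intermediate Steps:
k = 7 (k = 7 + (4 - 1*4) = 7 + (4 - 4) = 7 + 0 = 7)
p(q) = -q**2
R(E, b) = -49 + E**2 (R(E, b) = E*E - 1*7**2 = E**2 - 1*49 = E**2 - 49 = -49 + E**2)
(-2420092 + (53*3557 + N(-439, -980))) - R(-1376, -187) = (-2420092 + (53*3557 - 355)) - (-49 + (-1376)**2) = (-2420092 + (188521 - 355)) - (-49 + 1893376) = (-2420092 + 188166) - 1*1893327 = -2231926 - 1893327 = -4125253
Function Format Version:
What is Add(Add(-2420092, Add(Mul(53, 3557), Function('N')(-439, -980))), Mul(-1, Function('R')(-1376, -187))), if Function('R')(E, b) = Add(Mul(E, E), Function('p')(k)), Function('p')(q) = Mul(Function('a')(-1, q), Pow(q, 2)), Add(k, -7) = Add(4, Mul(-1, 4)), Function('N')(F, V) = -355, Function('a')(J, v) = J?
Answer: -4125253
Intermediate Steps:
k = 7 (k = Add(7, Add(4, Mul(-1, 4))) = Add(7, Add(4, -4)) = Add(7, 0) = 7)
Function('p')(q) = Mul(-1, Pow(q, 2))
Function('R')(E, b) = Add(-49, Pow(E, 2)) (Function('R')(E, b) = Add(Mul(E, E), Mul(-1, Pow(7, 2))) = Add(Pow(E, 2), Mul(-1, 49)) = Add(Pow(E, 2), -49) = Add(-49, Pow(E, 2)))
Add(Add(-2420092, Add(Mul(53, 3557), Function('N')(-439, -980))), Mul(-1, Function('R')(-1376, -187))) = Add(Add(-2420092, Add(Mul(53, 3557), -355)), Mul(-1, Add(-49, Pow(-1376, 2)))) = Add(Add(-2420092, Add(188521, -355)), Mul(-1, Add(-49, 1893376))) = Add(Add(-2420092, 188166), Mul(-1, 1893327)) = Add(-2231926, -1893327) = -4125253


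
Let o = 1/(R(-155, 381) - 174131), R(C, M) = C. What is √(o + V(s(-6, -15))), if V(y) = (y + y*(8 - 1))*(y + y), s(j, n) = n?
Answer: √109352195091314/174286 ≈ 60.000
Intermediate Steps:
V(y) = 16*y² (V(y) = (y + y*7)*(2*y) = (y + 7*y)*(2*y) = (8*y)*(2*y) = 16*y²)
o = -1/174286 (o = 1/(-155 - 174131) = 1/(-174286) = -1/174286 ≈ -5.7377e-6)
√(o + V(s(-6, -15))) = √(-1/174286 + 16*(-15)²) = √(-1/174286 + 16*225) = √(-1/174286 + 3600) = √(627429599/174286) = √109352195091314/174286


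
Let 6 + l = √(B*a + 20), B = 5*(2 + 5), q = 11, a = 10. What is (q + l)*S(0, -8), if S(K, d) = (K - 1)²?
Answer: 5 + √370 ≈ 24.235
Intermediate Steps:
B = 35 (B = 5*7 = 35)
S(K, d) = (-1 + K)²
l = -6 + √370 (l = -6 + √(35*10 + 20) = -6 + √(350 + 20) = -6 + √370 ≈ 13.235)
(q + l)*S(0, -8) = (11 + (-6 + √370))*(-1 + 0)² = (5 + √370)*(-1)² = (5 + √370)*1 = 5 + √370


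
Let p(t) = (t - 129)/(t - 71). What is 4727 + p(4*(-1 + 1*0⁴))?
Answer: 354658/75 ≈ 4728.8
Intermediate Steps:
p(t) = (-129 + t)/(-71 + t)
4727 + p(4*(-1 + 1*0⁴)) = 4727 + (-129 + 4*(-1 + 1*0⁴))/(-71 + 4*(-1 + 1*0⁴)) = 4727 + (-129 + 4*(-1 + 1*0))/(-71 + 4*(-1 + 1*0)) = 4727 + (-129 + 4*(-1 + 0))/(-71 + 4*(-1 + 0)) = 4727 + (-129 + 4*(-1))/(-71 + 4*(-1)) = 4727 + (-129 - 4)/(-71 - 4) = 4727 - 133/(-75) = 4727 - 1/75*(-133) = 4727 + 133/75 = 354658/75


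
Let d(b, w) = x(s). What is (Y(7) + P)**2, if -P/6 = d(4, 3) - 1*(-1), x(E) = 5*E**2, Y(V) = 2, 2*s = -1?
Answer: 529/4 ≈ 132.25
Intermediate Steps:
s = -1/2 (s = (1/2)*(-1) = -1/2 ≈ -0.50000)
d(b, w) = 5/4 (d(b, w) = 5*(-1/2)**2 = 5*(1/4) = 5/4)
P = -27/2 (P = -6*(5/4 - 1*(-1)) = -6*(5/4 + 1) = -6*9/4 = -27/2 ≈ -13.500)
(Y(7) + P)**2 = (2 - 27/2)**2 = (-23/2)**2 = 529/4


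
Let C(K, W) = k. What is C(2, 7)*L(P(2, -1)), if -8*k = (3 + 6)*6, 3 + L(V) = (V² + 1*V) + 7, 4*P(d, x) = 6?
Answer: -837/16 ≈ -52.313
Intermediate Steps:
P(d, x) = 3/2 (P(d, x) = (¼)*6 = 3/2)
L(V) = 4 + V + V² (L(V) = -3 + ((V² + 1*V) + 7) = -3 + ((V² + V) + 7) = -3 + ((V + V²) + 7) = -3 + (7 + V + V²) = 4 + V + V²)
k = -27/4 (k = -(3 + 6)*6/8 = -9*6/8 = -⅛*54 = -27/4 ≈ -6.7500)
C(K, W) = -27/4
C(2, 7)*L(P(2, -1)) = -27*(4 + 3/2 + (3/2)²)/4 = -27*(4 + 3/2 + 9/4)/4 = -27/4*31/4 = -837/16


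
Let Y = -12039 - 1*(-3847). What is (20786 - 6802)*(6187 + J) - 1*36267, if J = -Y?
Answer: 201039669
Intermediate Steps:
Y = -8192 (Y = -12039 + 3847 = -8192)
J = 8192 (J = -1*(-8192) = 8192)
(20786 - 6802)*(6187 + J) - 1*36267 = (20786 - 6802)*(6187 + 8192) - 1*36267 = 13984*14379 - 36267 = 201075936 - 36267 = 201039669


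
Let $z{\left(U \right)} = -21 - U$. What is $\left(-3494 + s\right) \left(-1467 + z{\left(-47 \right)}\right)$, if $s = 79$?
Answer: $4921015$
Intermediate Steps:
$\left(-3494 + s\right) \left(-1467 + z{\left(-47 \right)}\right) = \left(-3494 + 79\right) \left(-1467 - -26\right) = - 3415 \left(-1467 + \left(-21 + 47\right)\right) = - 3415 \left(-1467 + 26\right) = \left(-3415\right) \left(-1441\right) = 4921015$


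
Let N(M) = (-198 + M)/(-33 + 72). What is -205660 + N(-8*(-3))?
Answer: -2673638/13 ≈ -2.0566e+5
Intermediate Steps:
N(M) = -66/13 + M/39 (N(M) = (-198 + M)/39 = (-198 + M)*(1/39) = -66/13 + M/39)
-205660 + N(-8*(-3)) = -205660 + (-66/13 + (-8*(-3))/39) = -205660 + (-66/13 + (1/39)*24) = -205660 + (-66/13 + 8/13) = -205660 - 58/13 = -2673638/13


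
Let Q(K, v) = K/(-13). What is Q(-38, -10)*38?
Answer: 1444/13 ≈ 111.08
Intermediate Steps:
Q(K, v) = -K/13 (Q(K, v) = K*(-1/13) = -K/13)
Q(-38, -10)*38 = -1/13*(-38)*38 = (38/13)*38 = 1444/13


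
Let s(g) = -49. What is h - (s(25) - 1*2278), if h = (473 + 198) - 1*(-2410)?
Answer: 5408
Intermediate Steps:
h = 3081 (h = 671 + 2410 = 3081)
h - (s(25) - 1*2278) = 3081 - (-49 - 1*2278) = 3081 - (-49 - 2278) = 3081 - 1*(-2327) = 3081 + 2327 = 5408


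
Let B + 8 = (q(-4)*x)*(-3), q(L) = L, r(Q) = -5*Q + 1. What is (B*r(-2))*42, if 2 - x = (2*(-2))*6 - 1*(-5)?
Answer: 112728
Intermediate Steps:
r(Q) = 1 - 5*Q
x = 21 (x = 2 - ((2*(-2))*6 - 1*(-5)) = 2 - (-4*6 + 5) = 2 - (-24 + 5) = 2 - 1*(-19) = 2 + 19 = 21)
B = 244 (B = -8 - 4*21*(-3) = -8 - 84*(-3) = -8 + 252 = 244)
(B*r(-2))*42 = (244*(1 - 5*(-2)))*42 = (244*(1 + 10))*42 = (244*11)*42 = 2684*42 = 112728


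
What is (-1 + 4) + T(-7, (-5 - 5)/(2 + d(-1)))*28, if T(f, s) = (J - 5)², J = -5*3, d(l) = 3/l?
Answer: 11203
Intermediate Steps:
J = -15
T(f, s) = 400 (T(f, s) = (-15 - 5)² = (-20)² = 400)
(-1 + 4) + T(-7, (-5 - 5)/(2 + d(-1)))*28 = (-1 + 4) + 400*28 = 3 + 11200 = 11203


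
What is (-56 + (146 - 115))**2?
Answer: 625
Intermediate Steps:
(-56 + (146 - 115))**2 = (-56 + 31)**2 = (-25)**2 = 625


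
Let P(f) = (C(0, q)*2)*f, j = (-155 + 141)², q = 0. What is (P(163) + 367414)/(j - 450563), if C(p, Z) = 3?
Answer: -368392/450367 ≈ -0.81798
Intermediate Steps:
j = 196 (j = (-14)² = 196)
P(f) = 6*f (P(f) = (3*2)*f = 6*f)
(P(163) + 367414)/(j - 450563) = (6*163 + 367414)/(196 - 450563) = (978 + 367414)/(-450367) = 368392*(-1/450367) = -368392/450367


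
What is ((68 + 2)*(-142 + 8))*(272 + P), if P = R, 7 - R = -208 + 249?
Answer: -2232440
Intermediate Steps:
R = -34 (R = 7 - (-208 + 249) = 7 - 1*41 = 7 - 41 = -34)
P = -34
((68 + 2)*(-142 + 8))*(272 + P) = ((68 + 2)*(-142 + 8))*(272 - 34) = (70*(-134))*238 = -9380*238 = -2232440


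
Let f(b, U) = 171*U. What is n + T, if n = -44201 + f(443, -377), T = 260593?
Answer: 151925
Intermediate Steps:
n = -108668 (n = -44201 + 171*(-377) = -44201 - 64467 = -108668)
n + T = -108668 + 260593 = 151925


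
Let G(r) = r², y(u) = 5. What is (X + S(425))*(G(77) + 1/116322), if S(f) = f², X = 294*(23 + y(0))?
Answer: 130249600012123/116322 ≈ 1.1197e+9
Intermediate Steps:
X = 8232 (X = 294*(23 + 5) = 294*28 = 8232)
(X + S(425))*(G(77) + 1/116322) = (8232 + 425²)*(77² + 1/116322) = (8232 + 180625)*(5929 + 1/116322) = 188857*(689673139/116322) = 130249600012123/116322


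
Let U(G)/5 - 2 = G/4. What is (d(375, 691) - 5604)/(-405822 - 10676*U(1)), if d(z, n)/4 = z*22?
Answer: -9132/175309 ≈ -0.052091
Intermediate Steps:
d(z, n) = 88*z (d(z, n) = 4*(z*22) = 4*(22*z) = 88*z)
U(G) = 10 + 5*G/4 (U(G) = 10 + 5*(G/4) = 10 + 5*G/4)
(d(375, 691) - 5604)/(-405822 - 10676*U(1)) = (88*375 - 5604)/(-405822 - 10676*(10 + (5/4)*1)) = (33000 - 5604)/(-405822 - 10676*(10 + 5/4)) = 27396/(-405822 - 10676*45/4) = 27396/(-405822 - 120105) = 27396/(-525927) = 27396*(-1/525927) = -9132/175309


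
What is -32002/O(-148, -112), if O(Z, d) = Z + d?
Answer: 16001/130 ≈ 123.08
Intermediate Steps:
-32002/O(-148, -112) = -32002/(-148 - 112) = -32002/(-260) = -32002*(-1/260) = 16001/130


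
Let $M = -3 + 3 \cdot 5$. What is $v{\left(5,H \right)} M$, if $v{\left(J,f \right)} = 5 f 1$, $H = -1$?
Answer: $-60$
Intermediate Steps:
$v{\left(J,f \right)} = 5 f$
$M = 12$ ($M = -3 + 15 = 12$)
$v{\left(5,H \right)} M = 5 \left(-1\right) 12 = \left(-5\right) 12 = -60$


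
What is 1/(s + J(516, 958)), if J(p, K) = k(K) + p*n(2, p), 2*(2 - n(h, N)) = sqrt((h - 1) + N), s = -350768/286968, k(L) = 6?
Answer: -2756304813/88631889411881 - 1371801609*sqrt(517)/177263778823762 ≈ -0.00020706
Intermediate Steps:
s = -3986/3261 (s = -350768*1/286968 = -3986/3261 ≈ -1.2223)
n(h, N) = 2 - sqrt(-1 + N + h)/2 (n(h, N) = 2 - sqrt((h - 1) + N)/2 = 2 - sqrt((-1 + h) + N)/2 = 2 - sqrt(-1 + N + h)/2)
J(p, K) = 6 + p*(2 - sqrt(1 + p)/2) (J(p, K) = 6 + p*(2 - sqrt(-1 + p + 2)/2) = 6 + p*(2 - sqrt(1 + p)/2))
1/(s + J(516, 958)) = 1/(-3986/3261 + (6 - 1/2*516*(-4 + sqrt(1 + 516)))) = 1/(-3986/3261 + (6 - 1/2*516*(-4 + sqrt(517)))) = 1/(-3986/3261 + (6 + (1032 - 258*sqrt(517)))) = 1/(-3986/3261 + (1038 - 258*sqrt(517))) = 1/(3380932/3261 - 258*sqrt(517))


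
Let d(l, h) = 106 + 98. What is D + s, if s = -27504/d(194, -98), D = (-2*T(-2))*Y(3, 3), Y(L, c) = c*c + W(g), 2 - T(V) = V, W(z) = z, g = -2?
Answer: -3244/17 ≈ -190.82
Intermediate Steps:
T(V) = 2 - V
d(l, h) = 204
Y(L, c) = -2 + c**2 (Y(L, c) = c*c - 2 = c**2 - 2 = -2 + c**2)
D = -56 (D = (-2*(2 - 1*(-2)))*(-2 + 3**2) = (-2*(2 + 2))*(-2 + 9) = -2*4*7 = -8*7 = -56)
s = -2292/17 (s = -27504/204 = -27504*1/204 = -2292/17 ≈ -134.82)
D + s = -56 - 2292/17 = -3244/17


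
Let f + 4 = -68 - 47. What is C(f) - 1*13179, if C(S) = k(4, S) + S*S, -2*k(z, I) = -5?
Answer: 1969/2 ≈ 984.50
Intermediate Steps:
k(z, I) = 5/2 (k(z, I) = -½*(-5) = 5/2)
f = -119 (f = -4 + (-68 - 47) = -4 - 115 = -119)
C(S) = 5/2 + S² (C(S) = 5/2 + S*S = 5/2 + S²)
C(f) - 1*13179 = (5/2 + (-119)²) - 1*13179 = (5/2 + 14161) - 13179 = 28327/2 - 13179 = 1969/2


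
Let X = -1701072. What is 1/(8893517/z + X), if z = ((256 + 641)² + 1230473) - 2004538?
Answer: -30544/51948649651 ≈ -5.8797e-7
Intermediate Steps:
z = 30544 (z = (897² + 1230473) - 2004538 = (804609 + 1230473) - 2004538 = 2035082 - 2004538 = 30544)
1/(8893517/z + X) = 1/(8893517/30544 - 1701072) = 1/(-51948649651/30544) = -30544/51948649651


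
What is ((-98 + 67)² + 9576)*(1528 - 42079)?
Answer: -427285887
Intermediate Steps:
((-98 + 67)² + 9576)*(1528 - 42079) = ((-31)² + 9576)*(-40551) = (961 + 9576)*(-40551) = 10537*(-40551) = -427285887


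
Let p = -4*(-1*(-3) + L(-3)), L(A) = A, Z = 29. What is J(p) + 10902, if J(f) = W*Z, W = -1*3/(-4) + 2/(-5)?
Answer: 218243/20 ≈ 10912.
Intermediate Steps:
W = 7/20 (W = -3*(-1/4) + 2*(-1/5) = 3/4 - 2/5 = 7/20 ≈ 0.35000)
p = 0 (p = -4*(-1*(-3) - 3) = -4*(3 - 3) = -4*0 = 0)
J(f) = 203/20 (J(f) = (7/20)*29 = 203/20)
J(p) + 10902 = 203/20 + 10902 = 218243/20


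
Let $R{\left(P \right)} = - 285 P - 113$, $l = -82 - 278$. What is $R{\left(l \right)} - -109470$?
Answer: $211957$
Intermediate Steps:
$l = -360$ ($l = -82 - 278 = -360$)
$R{\left(P \right)} = -113 - 285 P$
$R{\left(l \right)} - -109470 = \left(-113 - -102600\right) - -109470 = \left(-113 + 102600\right) + 109470 = 102487 + 109470 = 211957$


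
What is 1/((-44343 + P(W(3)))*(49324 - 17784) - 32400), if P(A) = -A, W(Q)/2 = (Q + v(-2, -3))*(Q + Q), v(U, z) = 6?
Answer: -1/1402016940 ≈ -7.1326e-10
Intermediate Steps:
W(Q) = 4*Q*(6 + Q) (W(Q) = 2*((Q + 6)*(Q + Q)) = 2*((6 + Q)*(2*Q)) = 2*(2*Q*(6 + Q)) = 4*Q*(6 + Q))
1/((-44343 + P(W(3)))*(49324 - 17784) - 32400) = 1/((-44343 - 4*3*(6 + 3))*(49324 - 17784) - 32400) = 1/((-44343 - 4*3*9)*31540 - 32400) = 1/((-44343 - 1*108)*31540 - 32400) = 1/((-44343 - 108)*31540 - 32400) = 1/(-44451*31540 - 32400) = 1/(-1401984540 - 32400) = 1/(-1402016940) = -1/1402016940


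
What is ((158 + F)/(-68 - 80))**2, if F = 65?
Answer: 49729/21904 ≈ 2.2703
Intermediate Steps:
((158 + F)/(-68 - 80))**2 = ((158 + 65)/(-68 - 80))**2 = (223/(-148))**2 = (223*(-1/148))**2 = (-223/148)**2 = 49729/21904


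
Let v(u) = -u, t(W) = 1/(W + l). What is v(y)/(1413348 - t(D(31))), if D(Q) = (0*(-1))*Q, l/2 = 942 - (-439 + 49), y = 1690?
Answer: -4502160/3765159071 ≈ -0.0011957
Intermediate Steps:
l = 2664 (l = 2*(942 - (-439 + 49)) = 2*(942 - 1*(-390)) = 2*(942 + 390) = 2*1332 = 2664)
D(Q) = 0 (D(Q) = 0*Q = 0)
t(W) = 1/(2664 + W) (t(W) = 1/(W + 2664) = 1/(2664 + W))
v(y)/(1413348 - t(D(31))) = (-1*1690)/(1413348 - 1/(2664 + 0)) = -1690/(1413348 - 1/2664) = -1690/3765159071/2664 = -1690*2664/3765159071 = -4502160/3765159071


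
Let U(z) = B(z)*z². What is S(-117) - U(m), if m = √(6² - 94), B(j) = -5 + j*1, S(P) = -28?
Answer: -318 + 58*I*√58 ≈ -318.0 + 441.71*I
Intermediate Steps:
B(j) = -5 + j
m = I*√58 (m = √(36 - 94) = √(-58) = I*√58 ≈ 7.6158*I)
U(z) = z²*(-5 + z) (U(z) = (-5 + z)*z² = z²*(-5 + z))
S(-117) - U(m) = -28 - (I*√58)²*(-5 + I*√58) = -28 - (-58)*(-5 + I*√58) = -28 - (290 - 58*I*√58) = -28 + (-290 + 58*I*√58) = -318 + 58*I*√58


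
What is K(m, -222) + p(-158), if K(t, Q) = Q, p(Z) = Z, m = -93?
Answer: -380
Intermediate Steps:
K(m, -222) + p(-158) = -222 - 158 = -380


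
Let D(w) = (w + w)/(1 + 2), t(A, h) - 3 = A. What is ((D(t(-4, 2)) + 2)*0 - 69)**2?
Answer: 4761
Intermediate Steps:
t(A, h) = 3 + A
D(w) = 2*w/3 (D(w) = (2*w)/3 = (2*w)*(1/3) = 2*w/3)
((D(t(-4, 2)) + 2)*0 - 69)**2 = ((2*(3 - 4)/3 + 2)*0 - 69)**2 = (((2/3)*(-1) + 2)*0 - 69)**2 = ((-2/3 + 2)*0 - 69)**2 = ((4/3)*0 - 69)**2 = (0 - 69)**2 = (-69)**2 = 4761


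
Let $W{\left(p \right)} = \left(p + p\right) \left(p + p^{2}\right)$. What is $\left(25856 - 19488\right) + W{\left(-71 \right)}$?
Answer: $-699372$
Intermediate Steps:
$W{\left(p \right)} = 2 p \left(p + p^{2}\right)$
$\left(25856 - 19488\right) + W{\left(-71 \right)} = \left(25856 - 19488\right) + 2 \left(-71\right)^{2} \left(1 - 71\right) = 6368 + 2 \cdot 5041 \left(-70\right) = 6368 - 705740 = -699372$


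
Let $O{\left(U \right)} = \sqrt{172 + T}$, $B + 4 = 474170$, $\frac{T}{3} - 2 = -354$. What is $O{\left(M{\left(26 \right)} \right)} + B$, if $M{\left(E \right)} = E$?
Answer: $474166 + 2 i \sqrt{221} \approx 4.7417 \cdot 10^{5} + 29.732 i$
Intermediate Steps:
$T = -1056$ ($T = 6 + 3 \left(-354\right) = 6 - 1062 = -1056$)
$B = 474166$ ($B = -4 + 474170 = 474166$)
$O{\left(U \right)} = 2 i \sqrt{221}$ ($O{\left(U \right)} = \sqrt{172 - 1056} = \sqrt{-884} = 2 i \sqrt{221}$)
$O{\left(M{\left(26 \right)} \right)} + B = 2 i \sqrt{221} + 474166 = 474166 + 2 i \sqrt{221}$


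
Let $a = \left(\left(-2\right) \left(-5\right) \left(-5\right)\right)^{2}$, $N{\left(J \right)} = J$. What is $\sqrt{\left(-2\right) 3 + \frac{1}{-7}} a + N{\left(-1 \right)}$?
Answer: $-1 + \frac{2500 i \sqrt{301}}{7} \approx -1.0 + 6196.2 i$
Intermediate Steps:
$a = 2500$ ($a = \left(10 \left(-5\right)\right)^{2} = \left(-50\right)^{2} = 2500$)
$\sqrt{\left(-2\right) 3 + \frac{1}{-7}} a + N{\left(-1 \right)} = \sqrt{\left(-2\right) 3 + \frac{1}{-7}} \cdot 2500 - 1 = \sqrt{-6 - \frac{1}{7}} \cdot 2500 - 1 = \sqrt{- \frac{43}{7}} \cdot 2500 - 1 = \frac{i \sqrt{301}}{7} \cdot 2500 - 1 = \frac{2500 i \sqrt{301}}{7} - 1 = -1 + \frac{2500 i \sqrt{301}}{7}$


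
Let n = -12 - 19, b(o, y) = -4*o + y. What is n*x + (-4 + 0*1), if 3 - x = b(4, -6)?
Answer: -779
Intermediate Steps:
b(o, y) = y - 4*o
n = -31
x = 25 (x = 3 - (-6 - 4*4) = 3 - (-6 - 16) = 3 - 1*(-22) = 3 + 22 = 25)
n*x + (-4 + 0*1) = -31*25 + (-4 + 0*1) = -775 + (-4 + 0) = -775 - 4 = -779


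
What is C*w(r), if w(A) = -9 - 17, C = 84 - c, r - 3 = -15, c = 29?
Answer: -1430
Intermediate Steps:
r = -12 (r = 3 - 15 = -12)
C = 55 (C = 84 - 1*29 = 84 - 29 = 55)
w(A) = -26
C*w(r) = 55*(-26) = -1430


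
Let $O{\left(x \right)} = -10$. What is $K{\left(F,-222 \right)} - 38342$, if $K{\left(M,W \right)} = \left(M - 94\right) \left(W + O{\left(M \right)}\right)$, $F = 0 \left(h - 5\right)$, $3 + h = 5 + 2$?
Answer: $-16534$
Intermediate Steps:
$h = 4$ ($h = -3 + \left(5 + 2\right) = -3 + 7 = 4$)
$F = 0$ ($F = 0 \left(4 - 5\right) = 0 \left(-1\right) = 0$)
$K{\left(M,W \right)} = \left(-94 + M\right) \left(-10 + W\right)$ ($K{\left(M,W \right)} = \left(M - 94\right) \left(W - 10\right) = \left(-94 + M\right) \left(-10 + W\right)$)
$K{\left(F,-222 \right)} - 38342 = \left(940 - -20868 - 0 + 0 \left(-222\right)\right) - 38342 = \left(940 + 20868 + 0 + 0\right) - 38342 = 21808 - 38342 = -16534$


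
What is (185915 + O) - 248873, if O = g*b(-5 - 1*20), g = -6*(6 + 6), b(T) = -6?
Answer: -62526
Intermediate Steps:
g = -72 (g = -6*12 = -72)
O = 432 (O = -72*(-6) = 432)
(185915 + O) - 248873 = (185915 + 432) - 248873 = 186347 - 248873 = -62526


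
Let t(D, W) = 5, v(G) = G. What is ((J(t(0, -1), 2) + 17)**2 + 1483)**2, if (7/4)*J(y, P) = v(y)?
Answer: 8461792144/2401 ≈ 3.5243e+6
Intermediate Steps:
J(y, P) = 4*y/7
((J(t(0, -1), 2) + 17)**2 + 1483)**2 = (((4/7)*5 + 17)**2 + 1483)**2 = ((20/7 + 17)**2 + 1483)**2 = ((139/7)**2 + 1483)**2 = (19321/49 + 1483)**2 = (91988/49)**2 = 8461792144/2401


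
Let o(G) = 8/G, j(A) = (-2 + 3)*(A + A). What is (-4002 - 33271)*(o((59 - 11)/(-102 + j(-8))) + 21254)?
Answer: -2374401919/3 ≈ -7.9147e+8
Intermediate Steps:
j(A) = 2*A (j(A) = 1*(2*A) = 2*A)
(-4002 - 33271)*(o((59 - 11)/(-102 + j(-8))) + 21254) = (-4002 - 33271)*(8/(((59 - 11)/(-102 + 2*(-8)))) + 21254) = -37273*(8/((48/(-102 - 16))) + 21254) = -37273*(8/((48/(-118))) + 21254) = -37273*(8/((48*(-1/118))) + 21254) = -37273*(8/(-24/59) + 21254) = -37273*(8*(-59/24) + 21254) = -37273*(-59/3 + 21254) = -37273*63703/3 = -2374401919/3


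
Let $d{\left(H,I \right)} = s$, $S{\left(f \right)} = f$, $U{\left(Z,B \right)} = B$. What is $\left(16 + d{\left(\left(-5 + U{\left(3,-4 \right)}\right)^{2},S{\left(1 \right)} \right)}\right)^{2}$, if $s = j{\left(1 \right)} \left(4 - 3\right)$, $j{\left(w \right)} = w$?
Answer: $289$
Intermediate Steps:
$s = 1$ ($s = 1 \left(4 - 3\right) = 1 \cdot 1 = 1$)
$d{\left(H,I \right)} = 1$
$\left(16 + d{\left(\left(-5 + U{\left(3,-4 \right)}\right)^{2},S{\left(1 \right)} \right)}\right)^{2} = \left(16 + 1\right)^{2} = 17^{2} = 289$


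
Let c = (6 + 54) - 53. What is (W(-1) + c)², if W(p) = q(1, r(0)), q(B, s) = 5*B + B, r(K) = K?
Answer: 169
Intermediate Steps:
c = 7 (c = 60 - 53 = 7)
q(B, s) = 6*B
W(p) = 6 (W(p) = 6*1 = 6)
(W(-1) + c)² = (6 + 7)² = 13² = 169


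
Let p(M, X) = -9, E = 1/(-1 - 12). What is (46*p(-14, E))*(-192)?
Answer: 79488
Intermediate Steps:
E = -1/13 (E = 1/(-13) = -1/13 ≈ -0.076923)
(46*p(-14, E))*(-192) = (46*(-9))*(-192) = -414*(-192) = 79488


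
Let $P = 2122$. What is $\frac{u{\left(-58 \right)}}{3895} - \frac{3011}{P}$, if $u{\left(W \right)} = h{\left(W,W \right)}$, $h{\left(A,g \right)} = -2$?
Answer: $- \frac{11732089}{8265190} \approx -1.4195$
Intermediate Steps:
$u{\left(W \right)} = -2$
$\frac{u{\left(-58 \right)}}{3895} - \frac{3011}{P} = - \frac{2}{3895} - \frac{3011}{2122} = - \frac{11732089}{8265190}$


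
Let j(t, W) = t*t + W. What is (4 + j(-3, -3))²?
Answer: 100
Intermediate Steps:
j(t, W) = W + t² (j(t, W) = t² + W = W + t²)
(4 + j(-3, -3))² = (4 + (-3 + (-3)²))² = (4 + (-3 + 9))² = (4 + 6)² = 10² = 100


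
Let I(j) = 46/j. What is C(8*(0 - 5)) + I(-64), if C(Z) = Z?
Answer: -1303/32 ≈ -40.719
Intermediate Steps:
C(8*(0 - 5)) + I(-64) = 8*(0 - 5) + 46/(-64) = 8*(-5) + 46*(-1/64) = -40 - 23/32 = -1303/32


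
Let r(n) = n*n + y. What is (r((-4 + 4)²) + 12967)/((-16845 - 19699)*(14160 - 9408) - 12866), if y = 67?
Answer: -6517/86834977 ≈ -7.5050e-5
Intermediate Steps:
r(n) = 67 + n² (r(n) = n*n + 67 = n² + 67 = 67 + n²)
(r((-4 + 4)²) + 12967)/((-16845 - 19699)*(14160 - 9408) - 12866) = ((67 + ((-4 + 4)²)²) + 12967)/((-16845 - 19699)*(14160 - 9408) - 12866) = ((67 + (0²)²) + 12967)/(-36544*4752 - 12866) = ((67 + 0²) + 12967)/(-173657088 - 12866) = ((67 + 0) + 12967)/(-173669954) = (67 + 12967)*(-1/173669954) = 13034*(-1/173669954) = -6517/86834977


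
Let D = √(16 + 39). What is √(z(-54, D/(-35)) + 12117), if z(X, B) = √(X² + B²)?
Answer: √(14843325 + 35*√3572155)/35 ≈ 110.32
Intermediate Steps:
D = √55 ≈ 7.4162
z(X, B) = √(B² + X²)
√(z(-54, D/(-35)) + 12117) = √(√((√55/(-35))² + (-54)²) + 12117) = √(√((√55*(-1/35))² + 2916) + 12117) = √(√((-√55/35)² + 2916) + 12117) = √(√(11/245 + 2916) + 12117) = √(√(714431/245) + 12117) = √(√3572155/35 + 12117) = √(12117 + √3572155/35)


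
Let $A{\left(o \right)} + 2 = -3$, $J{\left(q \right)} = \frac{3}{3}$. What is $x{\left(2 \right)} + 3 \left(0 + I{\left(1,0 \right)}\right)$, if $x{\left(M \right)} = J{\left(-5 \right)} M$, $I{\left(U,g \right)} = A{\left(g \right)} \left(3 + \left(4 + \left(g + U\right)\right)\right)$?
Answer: $-118$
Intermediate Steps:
$J{\left(q \right)} = 1$ ($J{\left(q \right)} = 3 \cdot \frac{1}{3} = 1$)
$A{\left(o \right)} = -5$ ($A{\left(o \right)} = -2 - 3 = -5$)
$I{\left(U,g \right)} = -35 - 5 U - 5 g$ ($I{\left(U,g \right)} = - 5 \left(3 + \left(4 + \left(g + U\right)\right)\right) = - 5 \left(3 + \left(4 + \left(U + g\right)\right)\right) = - 5 \left(3 + \left(4 + U + g\right)\right) = - 5 \left(7 + U + g\right) = -35 - 5 U - 5 g$)
$x{\left(M \right)} = M$ ($x{\left(M \right)} = 1 M = M$)
$x{\left(2 \right)} + 3 \left(0 + I{\left(1,0 \right)}\right) = 2 + 3 \left(0 - 40\right) = 2 + 3 \left(-40\right) = 2 - 120 = -118$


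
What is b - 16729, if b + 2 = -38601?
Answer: -55332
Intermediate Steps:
b = -38603 (b = -2 - 38601 = -38603)
b - 16729 = -38603 - 16729 = -55332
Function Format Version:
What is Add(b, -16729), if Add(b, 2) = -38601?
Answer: -55332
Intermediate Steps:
b = -38603 (b = Add(-2, -38601) = -38603)
Add(b, -16729) = Add(-38603, -16729) = -55332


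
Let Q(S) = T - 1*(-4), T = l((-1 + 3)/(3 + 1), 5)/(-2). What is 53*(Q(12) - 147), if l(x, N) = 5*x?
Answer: -30581/4 ≈ -7645.3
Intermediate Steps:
T = -5/4 (T = (5*((-1 + 3)/(3 + 1)))/(-2) = (5*(2/4))*(-½) = (5*(2*(¼)))*(-½) = (5*(½))*(-½) = (5/2)*(-½) = -5/4 ≈ -1.2500)
Q(S) = 11/4 (Q(S) = -5/4 - 1*(-4) = -5/4 + 4 = 11/4)
53*(Q(12) - 147) = 53*(11/4 - 147) = 53*(-577/4) = -30581/4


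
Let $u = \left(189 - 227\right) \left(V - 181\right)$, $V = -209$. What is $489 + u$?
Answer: $15309$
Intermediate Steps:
$u = 14820$ ($u = \left(189 - 227\right) \left(-209 - 181\right) = \left(-38\right) \left(-390\right) = 14820$)
$489 + u = 489 + 14820 = 15309$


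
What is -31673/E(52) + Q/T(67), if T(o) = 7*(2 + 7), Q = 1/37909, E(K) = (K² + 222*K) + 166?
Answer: -75643566277/34424480538 ≈ -2.1974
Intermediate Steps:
E(K) = 166 + K² + 222*K
Q = 1/37909 ≈ 2.6379e-5
T(o) = 63 (T(o) = 7*9 = 63)
-31673/E(52) + Q/T(67) = -31673/(166 + 52² + 222*52) + (1/37909)/63 = -31673/(166 + 2704 + 11544) + (1/37909)*(1/63) = -31673/14414 + 1/2388267 = -75643566277/34424480538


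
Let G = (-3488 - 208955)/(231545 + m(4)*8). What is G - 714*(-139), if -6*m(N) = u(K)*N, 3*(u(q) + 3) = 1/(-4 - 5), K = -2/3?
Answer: 60047939469/605047 ≈ 99245.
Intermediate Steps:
K = -2/3 (K = -2*1/3 = -2/3 ≈ -0.66667)
u(q) = -82/27 (u(q) = -3 + 1/(3*(-4 - 5)) = -3 + (1/3)/(-9) = -3 + (1/3)*(-1/9) = -3 - 1/27 = -82/27)
m(N) = 41*N/81 (m(N) = -(-41)*N/81 = 41*N/81)
G = -555093/605047 (G = (-3488 - 208955)/(231545 + ((41/81)*4)*8) = -212443/(231545 + (164/81)*8) = -212443/(231545 + 1312/81) = -212443/18756457/81 = -212443*81/18756457 = -555093/605047 ≈ -0.91744)
G - 714*(-139) = -555093/605047 - 714*(-139) = -555093/605047 - 1*(-99246) = -555093/605047 + 99246 = 60047939469/605047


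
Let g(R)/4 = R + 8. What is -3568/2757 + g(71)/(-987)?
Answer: -488092/302351 ≈ -1.6143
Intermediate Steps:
g(R) = 32 + 4*R (g(R) = 4*(R + 8) = 4*(8 + R) = 32 + 4*R)
-3568/2757 + g(71)/(-987) = -3568/2757 + (32 + 4*71)/(-987) = -3568*1/2757 + (32 + 284)*(-1/987) = -3568/2757 + 316*(-1/987) = -3568/2757 - 316/987 = -488092/302351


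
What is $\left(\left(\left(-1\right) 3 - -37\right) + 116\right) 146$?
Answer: $21900$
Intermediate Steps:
$\left(\left(\left(-1\right) 3 - -37\right) + 116\right) 146 = \left(\left(-3 + 37\right) + 116\right) 146 = \left(34 + 116\right) 146 = 150 \cdot 146 = 21900$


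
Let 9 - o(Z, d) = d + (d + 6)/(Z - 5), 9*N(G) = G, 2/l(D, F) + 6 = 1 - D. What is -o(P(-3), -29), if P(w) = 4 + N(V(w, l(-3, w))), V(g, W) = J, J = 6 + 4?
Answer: -245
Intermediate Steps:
l(D, F) = 2/(-5 - D) (l(D, F) = 2/(-6 + (1 - D)) = 2/(-5 - D))
J = 10
V(g, W) = 10
N(G) = G/9
P(w) = 46/9 (P(w) = 4 + (1/9)*10 = 4 + 10/9 = 46/9)
o(Z, d) = 9 - d - (6 + d)/(-5 + Z) (o(Z, d) = 9 - (d + (d + 6)/(Z - 5)) = 9 - (d + (6 + d)/(-5 + Z)) = 9 + (-d - (6 + d)/(-5 + Z)) = 9 - d - (6 + d)/(-5 + Z))
-o(P(-3), -29) = -(-51 + 4*(-29) + 9*(46/9) - 1*46/9*(-29))/(-5 + 46/9) = -(-51 - 116 + 46 + 1334/9)/1/9 = -9*245/9 = -1*245 = -245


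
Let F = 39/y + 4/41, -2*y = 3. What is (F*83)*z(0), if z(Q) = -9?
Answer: 793314/41 ≈ 19349.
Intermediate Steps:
y = -3/2 (y = -½*3 = -3/2 ≈ -1.5000)
F = -1062/41 (F = 39/(-3/2) + 4/41 = 39*(-⅔) + 4*(1/41) = -26 + 4/41 = -1062/41 ≈ -25.902)
(F*83)*z(0) = -1062/41*83*(-9) = -88146/41*(-9) = 793314/41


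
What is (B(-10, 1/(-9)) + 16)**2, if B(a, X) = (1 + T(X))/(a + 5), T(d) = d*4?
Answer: 20449/81 ≈ 252.46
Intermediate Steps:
T(d) = 4*d
B(a, X) = (1 + 4*X)/(5 + a) (B(a, X) = (1 + 4*X)/(a + 5) = (1 + 4*X)/(5 + a))
(B(-10, 1/(-9)) + 16)**2 = ((1 + 4/(-9))/(5 - 10) + 16)**2 = ((1 + 4*(-1/9))/(-5) + 16)**2 = (-(1 - 4/9)/5 + 16)**2 = (-1/5*5/9 + 16)**2 = (-1/9 + 16)**2 = (143/9)**2 = 20449/81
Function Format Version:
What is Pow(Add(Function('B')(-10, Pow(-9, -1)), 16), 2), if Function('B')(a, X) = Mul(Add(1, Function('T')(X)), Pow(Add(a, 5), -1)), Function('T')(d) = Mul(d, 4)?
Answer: Rational(20449, 81) ≈ 252.46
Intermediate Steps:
Function('T')(d) = Mul(4, d)
Function('B')(a, X) = Mul(Pow(Add(5, a), -1), Add(1, Mul(4, X))) (Function('B')(a, X) = Mul(Add(1, Mul(4, X)), Pow(Add(a, 5), -1)) = Mul(Add(1, Mul(4, X)), Pow(Add(5, a), -1)) = Mul(Pow(Add(5, a), -1), Add(1, Mul(4, X))))
Pow(Add(Function('B')(-10, Pow(-9, -1)), 16), 2) = Pow(Add(Mul(Pow(Add(5, -10), -1), Add(1, Mul(4, Pow(-9, -1)))), 16), 2) = Pow(Add(Mul(Pow(-5, -1), Add(1, Mul(4, Rational(-1, 9)))), 16), 2) = Pow(Add(Mul(Rational(-1, 5), Add(1, Rational(-4, 9))), 16), 2) = Pow(Add(Mul(Rational(-1, 5), Rational(5, 9)), 16), 2) = Pow(Add(Rational(-1, 9), 16), 2) = Pow(Rational(143, 9), 2) = Rational(20449, 81)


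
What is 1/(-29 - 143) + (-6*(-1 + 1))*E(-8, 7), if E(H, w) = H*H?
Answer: -1/172 ≈ -0.0058140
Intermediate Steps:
E(H, w) = H**2
1/(-29 - 143) + (-6*(-1 + 1))*E(-8, 7) = 1/(-29 - 143) - 6*(-1 + 1)*(-8)**2 = 1/(-172) - 6*0*64 = -1/172 + 0*64 = -1/172 + 0 = -1/172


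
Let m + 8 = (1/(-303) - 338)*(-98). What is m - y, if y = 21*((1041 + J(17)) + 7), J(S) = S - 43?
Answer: 3531260/303 ≈ 11654.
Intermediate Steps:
J(S) = -43 + S
m = 10034246/303 (m = -8 + (1/(-303) - 338)*(-98) = -8 + (-1/303 - 338)*(-98) = -8 - 102415/303*(-98) = -8 + 10036670/303 = 10034246/303 ≈ 33116.)
y = 21462 (y = 21*((1041 + (-43 + 17)) + 7) = 21*((1041 - 26) + 7) = 21*(1015 + 7) = 21*1022 = 21462)
m - y = 10034246/303 - 1*21462 = 10034246/303 - 21462 = 3531260/303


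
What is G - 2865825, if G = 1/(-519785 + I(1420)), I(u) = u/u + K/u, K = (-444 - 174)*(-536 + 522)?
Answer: -528805344759880/184521157 ≈ -2.8658e+6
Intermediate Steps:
K = 8652 (K = -618*(-14) = 8652)
I(u) = 1 + 8652/u (I(u) = u/u + 8652/u = 1 + 8652/u)
G = -355/184521157 (G = 1/(-519785 + (8652 + 1420)/1420) = 1/(-519785 + (1/1420)*10072) = 1/(-519785 + 2518/355) = 1/(-184521157/355) = -355/184521157 ≈ -1.9239e-6)
G - 2865825 = -355/184521157 - 2865825 = -528805344759880/184521157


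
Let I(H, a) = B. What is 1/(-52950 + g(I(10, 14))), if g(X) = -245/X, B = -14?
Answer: -2/105865 ≈ -1.8892e-5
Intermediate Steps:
I(H, a) = -14
1/(-52950 + g(I(10, 14))) = 1/(-52950 - 245/(-14)) = 1/(-52950 - 245*(-1/14)) = 1/(-52950 + 35/2) = 1/(-105865/2) = -2/105865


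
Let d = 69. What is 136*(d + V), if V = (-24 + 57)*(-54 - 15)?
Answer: -300288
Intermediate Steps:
V = -2277 (V = 33*(-69) = -2277)
136*(d + V) = 136*(69 - 2277) = 136*(-2208) = -300288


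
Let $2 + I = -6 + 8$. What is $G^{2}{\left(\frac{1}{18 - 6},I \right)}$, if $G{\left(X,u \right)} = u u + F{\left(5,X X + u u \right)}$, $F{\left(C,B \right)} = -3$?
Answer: $9$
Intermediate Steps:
$I = 0$ ($I = -2 + \left(-6 + 8\right) = -2 + 2 = 0$)
$G{\left(X,u \right)} = -3 + u^{2}$ ($G{\left(X,u \right)} = u u - 3 = u^{2} - 3 = -3 + u^{2}$)
$G^{2}{\left(\frac{1}{18 - 6},I \right)} = \left(-3 + 0^{2}\right)^{2} = \left(-3 + 0\right)^{2} = \left(-3\right)^{2} = 9$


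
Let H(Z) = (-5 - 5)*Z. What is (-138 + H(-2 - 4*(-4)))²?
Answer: 77284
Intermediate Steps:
H(Z) = -10*Z
(-138 + H(-2 - 4*(-4)))² = (-138 - 10*(-2 - 4*(-4)))² = (-138 - 10*(-2 + 16))² = (-138 - 10*14)² = (-138 - 140)² = (-278)² = 77284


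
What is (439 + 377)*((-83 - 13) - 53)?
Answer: -121584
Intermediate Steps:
(439 + 377)*((-83 - 13) - 53) = 816*(-96 - 53) = 816*(-149) = -121584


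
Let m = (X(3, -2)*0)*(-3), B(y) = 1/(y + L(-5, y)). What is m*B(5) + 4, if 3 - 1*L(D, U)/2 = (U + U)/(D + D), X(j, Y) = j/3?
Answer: 4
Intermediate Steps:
X(j, Y) = j/3 (X(j, Y) = j*(⅓) = j/3)
L(D, U) = 6 - 2*U/D (L(D, U) = 6 - 2*(U + U)/(D + D) = 6 - 2*2*U/(2*D) = 6 - 2*2*U*1/(2*D) = 6 - 2*U/D)
B(y) = 1/(6 + 7*y/5) (B(y) = 1/(y + (6 - 2*y/(-5))) = 1/(y + (6 - 2*y*(-⅕))) = 1/(y + (6 + 2*y/5)) = 1/(6 + 7*y/5))
m = 0 (m = (((⅓)*3)*0)*(-3) = (1*0)*(-3) = 0*(-3) = 0)
m*B(5) + 4 = 0*(5/(30 + 7*5)) + 4 = 0*(5/(30 + 35)) + 4 = 0*(5/65) + 4 = 0*(5*(1/65)) + 4 = 0*(1/13) + 4 = 0 + 4 = 4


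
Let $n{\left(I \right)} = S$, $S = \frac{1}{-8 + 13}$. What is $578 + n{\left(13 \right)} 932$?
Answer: $\frac{3822}{5} \approx 764.4$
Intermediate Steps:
$S = \frac{1}{5} \approx 0.2$
$n{\left(I \right)} = \frac{1}{5}$
$578 + n{\left(13 \right)} 932 = 578 + \frac{1}{5} \cdot 932 = 578 + \frac{932}{5} = \frac{3822}{5}$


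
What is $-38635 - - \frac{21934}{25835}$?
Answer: $- \frac{998113291}{25835} \approx -38634.0$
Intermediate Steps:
$-38635 - - \frac{21934}{25835} = -38635 + \frac{21934}{25835} = - \frac{998113291}{25835}$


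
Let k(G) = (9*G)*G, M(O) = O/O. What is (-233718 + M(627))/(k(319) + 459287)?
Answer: -233717/1375136 ≈ -0.16996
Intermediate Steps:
M(O) = 1
k(G) = 9*G²
(-233718 + M(627))/(k(319) + 459287) = (-233718 + 1)/(9*319² + 459287) = -233717/(9*101761 + 459287) = -233717/(915849 + 459287) = -233717/1375136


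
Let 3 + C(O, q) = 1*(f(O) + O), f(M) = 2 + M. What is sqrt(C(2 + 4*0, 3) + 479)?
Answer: sqrt(482) ≈ 21.954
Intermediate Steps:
C(O, q) = -1 + 2*O (C(O, q) = -3 + 1*((2 + O) + O) = -3 + 1*(2 + 2*O) = -3 + (2 + 2*O) = -1 + 2*O)
sqrt(C(2 + 4*0, 3) + 479) = sqrt((-1 + 2*(2 + 4*0)) + 479) = sqrt((-1 + 2*(2 + 0)) + 479) = sqrt((-1 + 2*2) + 479) = sqrt((-1 + 4) + 479) = sqrt(3 + 479) = sqrt(482)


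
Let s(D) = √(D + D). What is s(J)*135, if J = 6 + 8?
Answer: 270*√7 ≈ 714.35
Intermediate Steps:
J = 14
s(D) = √2*√D (s(D) = √(2*D) = √2*√D)
s(J)*135 = (√2*√14)*135 = (2*√7)*135 = 270*√7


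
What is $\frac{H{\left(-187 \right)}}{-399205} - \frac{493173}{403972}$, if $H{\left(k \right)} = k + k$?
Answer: $- \frac{196726041937}{161267642260} \approx -1.2199$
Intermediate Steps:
$H{\left(k \right)} = 2 k$
$\frac{H{\left(-187 \right)}}{-399205} - \frac{493173}{403972} = \frac{2 \left(-187\right)}{-399205} - \frac{493173}{403972} = \left(-374\right) \left(- \frac{1}{399205}\right) - \frac{493173}{403972} = \frac{374}{399205} - \frac{493173}{403972} = - \frac{196726041937}{161267642260}$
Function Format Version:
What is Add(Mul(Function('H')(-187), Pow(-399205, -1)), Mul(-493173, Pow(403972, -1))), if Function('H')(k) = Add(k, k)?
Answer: Rational(-196726041937, 161267642260) ≈ -1.2199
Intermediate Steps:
Function('H')(k) = Mul(2, k)
Add(Mul(Function('H')(-187), Pow(-399205, -1)), Mul(-493173, Pow(403972, -1))) = Add(Mul(Mul(2, -187), Pow(-399205, -1)), Mul(-493173, Pow(403972, -1))) = Add(Mul(-374, Rational(-1, 399205)), Mul(-493173, Rational(1, 403972))) = Add(Rational(374, 399205), Rational(-493173, 403972)) = Rational(-196726041937, 161267642260)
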